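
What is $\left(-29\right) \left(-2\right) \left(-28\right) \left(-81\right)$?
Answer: $131544$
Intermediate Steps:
$\left(-29\right) \left(-2\right) \left(-28\right) \left(-81\right) = 58 \left(-28\right) \left(-81\right) = \left(-1624\right) \left(-81\right) = 131544$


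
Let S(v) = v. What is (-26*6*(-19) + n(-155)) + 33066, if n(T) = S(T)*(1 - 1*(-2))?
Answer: 35565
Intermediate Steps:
n(T) = 3*T (n(T) = T*(1 - 1*(-2)) = T*(1 + 2) = T*3 = 3*T)
(-26*6*(-19) + n(-155)) + 33066 = (-26*6*(-19) + 3*(-155)) + 33066 = (-156*(-19) - 465) + 33066 = (2964 - 465) + 33066 = 2499 + 33066 = 35565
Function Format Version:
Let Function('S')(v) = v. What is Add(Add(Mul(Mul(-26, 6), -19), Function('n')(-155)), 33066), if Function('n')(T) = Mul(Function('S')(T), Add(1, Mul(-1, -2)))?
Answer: 35565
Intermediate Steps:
Function('n')(T) = Mul(3, T) (Function('n')(T) = Mul(T, Add(1, Mul(-1, -2))) = Mul(T, Add(1, 2)) = Mul(T, 3) = Mul(3, T))
Add(Add(Mul(Mul(-26, 6), -19), Function('n')(-155)), 33066) = Add(Add(Mul(Mul(-26, 6), -19), Mul(3, -155)), 33066) = Add(Add(Mul(-156, -19), -465), 33066) = Add(Add(2964, -465), 33066) = Add(2499, 33066) = 35565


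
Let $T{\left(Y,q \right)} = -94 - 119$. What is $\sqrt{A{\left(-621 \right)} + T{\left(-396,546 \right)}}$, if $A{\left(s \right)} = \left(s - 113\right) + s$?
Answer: $28 i \sqrt{2} \approx 39.598 i$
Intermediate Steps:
$A{\left(s \right)} = -113 + 2 s$ ($A{\left(s \right)} = \left(-113 + s\right) + s = -113 + 2 s$)
$T{\left(Y,q \right)} = -213$
$\sqrt{A{\left(-621 \right)} + T{\left(-396,546 \right)}} = \sqrt{\left(-113 + 2 \left(-621\right)\right) - 213} = \sqrt{\left(-113 - 1242\right) - 213} = \sqrt{-1355 - 213} = \sqrt{-1568} = 28 i \sqrt{2}$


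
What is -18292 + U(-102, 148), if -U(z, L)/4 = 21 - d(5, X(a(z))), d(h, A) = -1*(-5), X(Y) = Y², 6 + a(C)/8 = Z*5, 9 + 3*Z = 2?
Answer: -18356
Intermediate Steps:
Z = -7/3 (Z = -3 + (⅓)*2 = -3 + ⅔ = -7/3 ≈ -2.3333)
a(C) = -424/3 (a(C) = -48 + 8*(-7/3*5) = -48 + 8*(-35/3) = -48 - 280/3 = -424/3)
d(h, A) = 5
U(z, L) = -64 (U(z, L) = -4*(21 - 1*5) = -4*(21 - 5) = -4*16 = -64)
-18292 + U(-102, 148) = -18292 - 64 = -18356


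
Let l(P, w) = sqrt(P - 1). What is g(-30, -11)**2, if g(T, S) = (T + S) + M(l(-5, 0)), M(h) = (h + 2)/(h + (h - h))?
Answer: 4798/3 + 80*I*sqrt(6)/3 ≈ 1599.3 + 65.32*I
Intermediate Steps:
l(P, w) = sqrt(-1 + P)
M(h) = (2 + h)/h (M(h) = (2 + h)/(h + 0) = (2 + h)/h)
g(T, S) = S + T - I*sqrt(6)*(2 + I*sqrt(6))/6 (g(T, S) = (T + S) + (2 + sqrt(-1 - 5))/(sqrt(-1 - 5)) = (S + T) + (2 + sqrt(-6))/(sqrt(-6)) = (S + T) + (2 + I*sqrt(6))/((I*sqrt(6))) = (S + T) + (-I*sqrt(6)/6)*(2 + I*sqrt(6)) = (S + T) - I*sqrt(6)*(2 + I*sqrt(6))/6 = S + T - I*sqrt(6)*(2 + I*sqrt(6))/6)
g(-30, -11)**2 = (1 - 11 - 30 - I*sqrt(6)/3)**2 = (-40 - I*sqrt(6)/3)**2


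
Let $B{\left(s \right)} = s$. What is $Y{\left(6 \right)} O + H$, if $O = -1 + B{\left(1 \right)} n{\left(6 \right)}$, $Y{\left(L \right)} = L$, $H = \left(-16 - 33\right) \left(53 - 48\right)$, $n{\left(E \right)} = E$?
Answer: $-215$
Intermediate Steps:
$H = -245$ ($H = \left(-49\right) 5 = -245$)
$O = 5$ ($O = -1 + 1 \cdot 6 = -1 + 6 = 5$)
$Y{\left(6 \right)} O + H = 6 \cdot 5 - 245 = 30 - 245 = -215$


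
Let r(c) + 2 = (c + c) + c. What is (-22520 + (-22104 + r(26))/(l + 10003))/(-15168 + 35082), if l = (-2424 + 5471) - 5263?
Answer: -29230878/25845053 ≈ -1.1310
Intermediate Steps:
l = -2216 (l = 3047 - 5263 = -2216)
r(c) = -2 + 3*c (r(c) = -2 + ((c + c) + c) = -2 + (2*c + c) = -2 + 3*c)
(-22520 + (-22104 + r(26))/(l + 10003))/(-15168 + 35082) = (-22520 + (-22104 + (-2 + 3*26))/(-2216 + 10003))/(-15168 + 35082) = (-22520 + (-22104 + (-2 + 78))/7787)/19914 = (-22520 + (-22104 + 76)*(1/7787))*(1/19914) = (-22520 - 22028*1/7787)*(1/19914) = (-22520 - 22028/7787)*(1/19914) = -175385268/7787*1/19914 = -29230878/25845053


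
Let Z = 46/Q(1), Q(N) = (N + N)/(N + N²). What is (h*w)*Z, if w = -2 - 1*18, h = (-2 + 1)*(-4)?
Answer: -3680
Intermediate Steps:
Q(N) = 2*N/(N + N²) (Q(N) = (2*N)/(N + N²) = 2*N/(N + N²))
h = 4 (h = -1*(-4) = 4)
w = -20 (w = -2 - 18 = -20)
Z = 46 (Z = 46/((2/(1 + 1))) = 46/((2/2)) = 46/((2*(½))) = 46/1 = 46*1 = 46)
(h*w)*Z = (4*(-20))*46 = -80*46 = -3680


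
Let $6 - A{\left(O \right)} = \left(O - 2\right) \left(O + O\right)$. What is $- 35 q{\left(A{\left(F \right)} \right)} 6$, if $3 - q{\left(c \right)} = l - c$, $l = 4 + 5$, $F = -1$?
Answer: $1260$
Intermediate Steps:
$A{\left(O \right)} = 6 - 2 O \left(-2 + O\right)$ ($A{\left(O \right)} = 6 - \left(O - 2\right) \left(O + O\right) = 6 - \left(-2 + O\right) 2 O = 6 - 2 O \left(-2 + O\right)$)
$l = 9$
$q{\left(c \right)} = -6 + c$ ($q{\left(c \right)} = 3 - \left(9 - c\right) = 3 + \left(-9 + c\right) = -6 + c$)
$- 35 q{\left(A{\left(F \right)} \right)} 6 = - 35 \left(-6 + \left(6 - 2 \left(-1\right)^{2} + 4 \left(-1\right)\right)\right) 6 = - 35 \left(-6 - 0\right) 6 = - 35 \left(-6 + 0\right) 6 = \left(-35\right) \left(-6\right) 6 = 210 \cdot 6 = 1260$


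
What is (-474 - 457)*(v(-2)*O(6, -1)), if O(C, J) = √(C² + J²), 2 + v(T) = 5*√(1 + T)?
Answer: √37*(1862 - 4655*I) ≈ 11326.0 - 28315.0*I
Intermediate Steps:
v(T) = -2 + 5*√(1 + T)
(-474 - 457)*(v(-2)*O(6, -1)) = (-474 - 457)*((-2 + 5*√(1 - 2))*√(6² + (-1)²)) = -931*(-2 + 5*√(-1))*√(36 + 1) = -931*(-2 + 5*I)*√37 = -931*√37*(-2 + 5*I)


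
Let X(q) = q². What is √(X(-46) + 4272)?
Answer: 2*√1597 ≈ 79.925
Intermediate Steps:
√(X(-46) + 4272) = √((-46)² + 4272) = √(2116 + 4272) = √6388 = 2*√1597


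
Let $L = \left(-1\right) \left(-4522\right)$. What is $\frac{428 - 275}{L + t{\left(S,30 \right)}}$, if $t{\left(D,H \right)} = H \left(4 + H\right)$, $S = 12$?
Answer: $\frac{9}{326} \approx 0.027607$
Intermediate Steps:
$L = 4522$
$\frac{428 - 275}{L + t{\left(S,30 \right)}} = \frac{428 - 275}{4522 + 30 \left(4 + 30\right)} = \frac{153}{4522 + 30 \cdot 34} = \frac{153}{4522 + 1020} = \frac{153}{5542} = 153 \cdot \frac{1}{5542} = \frac{9}{326}$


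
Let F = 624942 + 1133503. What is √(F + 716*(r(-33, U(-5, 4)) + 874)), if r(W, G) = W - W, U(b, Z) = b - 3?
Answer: √2384229 ≈ 1544.1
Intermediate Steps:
U(b, Z) = -3 + b
r(W, G) = 0
F = 1758445
√(F + 716*(r(-33, U(-5, 4)) + 874)) = √(1758445 + 716*(0 + 874)) = √(1758445 + 716*874) = √(1758445 + 625784) = √2384229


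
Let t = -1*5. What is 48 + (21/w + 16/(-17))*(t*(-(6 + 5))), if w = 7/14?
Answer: 39206/17 ≈ 2306.2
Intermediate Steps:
w = ½ (w = 7*(1/14) = ½ ≈ 0.50000)
t = -5
48 + (21/w + 16/(-17))*(t*(-(6 + 5))) = 48 + (21/(½) + 16/(-17))*(-(-5)*(6 + 5)) = 48 + (21*2 + 16*(-1/17))*(-(-5)*11) = 48 + (42 - 16/17)*(-5*(-11)) = 48 + (698/17)*55 = 48 + 38390/17 = 39206/17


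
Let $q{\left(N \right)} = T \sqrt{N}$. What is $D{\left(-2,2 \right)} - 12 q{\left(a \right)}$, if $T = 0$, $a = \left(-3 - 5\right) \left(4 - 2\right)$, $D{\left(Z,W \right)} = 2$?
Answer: $2$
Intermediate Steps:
$a = -16$ ($a = \left(-8\right) 2 = -16$)
$q{\left(N \right)} = 0$ ($q{\left(N \right)} = 0 \sqrt{N} = 0$)
$D{\left(-2,2 \right)} - 12 q{\left(a \right)} = 2 - 0 = 2 + 0 = 2$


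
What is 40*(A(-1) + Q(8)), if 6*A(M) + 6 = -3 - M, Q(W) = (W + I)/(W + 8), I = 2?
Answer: -85/3 ≈ -28.333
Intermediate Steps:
Q(W) = (2 + W)/(8 + W) (Q(W) = (W + 2)/(W + 8) = (2 + W)/(8 + W))
A(M) = -3/2 - M/6 (A(M) = -1 + (-3 - M)/6 = -1 + (-½ - M/6) = -3/2 - M/6)
40*(A(-1) + Q(8)) = 40*((-3/2 - ⅙*(-1)) + (2 + 8)/(8 + 8)) = 40*((-3/2 + ⅙) + 10/16) = 40*(-4/3 + (1/16)*10) = 40*(-4/3 + 5/8) = 40*(-17/24) = -85/3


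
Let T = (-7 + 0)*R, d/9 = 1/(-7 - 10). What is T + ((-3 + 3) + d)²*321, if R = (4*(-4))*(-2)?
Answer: -38735/289 ≈ -134.03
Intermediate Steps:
R = 32 (R = -16*(-2) = 32)
d = -9/17 (d = 9/(-7 - 10) = 9/(-17) = 9*(-1/17) = -9/17 ≈ -0.52941)
T = -224 (T = (-7 + 0)*32 = -7*32 = -224)
T + ((-3 + 3) + d)²*321 = -224 + ((-3 + 3) - 9/17)²*321 = -224 + (0 - 9/17)²*321 = -224 + (-9/17)²*321 = -224 + (81/289)*321 = -224 + 26001/289 = -38735/289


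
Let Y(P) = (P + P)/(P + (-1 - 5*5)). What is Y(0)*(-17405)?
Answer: 0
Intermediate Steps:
Y(P) = 2*P/(-26 + P) (Y(P) = (2*P)/(P + (-1 - 25)) = (2*P)/(P - 26) = (2*P)/(-26 + P) = 2*P/(-26 + P))
Y(0)*(-17405) = (2*0/(-26 + 0))*(-17405) = (2*0/(-26))*(-17405) = (2*0*(-1/26))*(-17405) = 0*(-17405) = 0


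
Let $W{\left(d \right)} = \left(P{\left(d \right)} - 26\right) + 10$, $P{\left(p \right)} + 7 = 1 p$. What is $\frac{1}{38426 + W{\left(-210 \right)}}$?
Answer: $\frac{1}{38193} \approx 2.6183 \cdot 10^{-5}$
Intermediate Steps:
$P{\left(p \right)} = -7 + p$ ($P{\left(p \right)} = -7 + 1 p = -7 + p$)
$W{\left(d \right)} = -23 + d$ ($W{\left(d \right)} = \left(\left(-7 + d\right) - 26\right) + 10 = \left(-33 + d\right) + 10 = -23 + d$)
$\frac{1}{38426 + W{\left(-210 \right)}} = \frac{1}{38426 - 233} = \frac{1}{38193}$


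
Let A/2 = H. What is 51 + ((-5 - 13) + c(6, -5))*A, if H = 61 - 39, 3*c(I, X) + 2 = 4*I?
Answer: -1255/3 ≈ -418.33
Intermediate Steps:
c(I, X) = -⅔ + 4*I/3 (c(I, X) = -⅔ + (4*I)/3 = -⅔ + 4*I/3)
H = 22
A = 44 (A = 2*22 = 44)
51 + ((-5 - 13) + c(6, -5))*A = 51 + ((-5 - 13) + (-⅔ + (4/3)*6))*44 = 51 + (-18 + (-⅔ + 8))*44 = 51 + (-18 + 22/3)*44 = 51 - 32/3*44 = 51 - 1408/3 = -1255/3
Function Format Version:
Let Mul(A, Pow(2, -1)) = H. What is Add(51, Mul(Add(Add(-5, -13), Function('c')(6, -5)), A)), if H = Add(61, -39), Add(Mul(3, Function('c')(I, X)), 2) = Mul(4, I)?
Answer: Rational(-1255, 3) ≈ -418.33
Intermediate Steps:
Function('c')(I, X) = Add(Rational(-2, 3), Mul(Rational(4, 3), I)) (Function('c')(I, X) = Add(Rational(-2, 3), Mul(Rational(1, 3), Mul(4, I))) = Add(Rational(-2, 3), Mul(Rational(4, 3), I)))
H = 22
A = 44 (A = Mul(2, 22) = 44)
Add(51, Mul(Add(Add(-5, -13), Function('c')(6, -5)), A)) = Add(51, Mul(Add(Add(-5, -13), Add(Rational(-2, 3), Mul(Rational(4, 3), 6))), 44)) = Add(51, Mul(Add(-18, Add(Rational(-2, 3), 8)), 44)) = Add(51, Mul(Add(-18, Rational(22, 3)), 44)) = Add(51, Mul(Rational(-32, 3), 44)) = Add(51, Rational(-1408, 3)) = Rational(-1255, 3)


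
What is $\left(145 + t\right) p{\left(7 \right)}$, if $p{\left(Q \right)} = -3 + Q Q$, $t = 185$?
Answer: $15180$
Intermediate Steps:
$p{\left(Q \right)} = -3 + Q^{2}$
$\left(145 + t\right) p{\left(7 \right)} = \left(145 + 185\right) \left(-3 + 7^{2}\right) = 330 \left(-3 + 49\right) = 330 \cdot 46 = 15180$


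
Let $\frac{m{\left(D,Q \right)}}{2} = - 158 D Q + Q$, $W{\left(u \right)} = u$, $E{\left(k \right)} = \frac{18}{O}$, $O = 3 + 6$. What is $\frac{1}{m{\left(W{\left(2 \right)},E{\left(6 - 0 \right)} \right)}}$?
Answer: $- \frac{1}{1260} \approx -0.00079365$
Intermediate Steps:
$O = 9$
$E{\left(k \right)} = 2$ ($E{\left(k \right)} = \frac{18}{9} = 18 \cdot \frac{1}{9} = 2$)
$m{\left(D,Q \right)} = 2 Q - 316 D Q$ ($m{\left(D,Q \right)} = 2 \left(- 158 D Q + Q\right) = 2 \left(Q - 158 D Q\right) = 2 Q - 316 D Q$)
$\frac{1}{m{\left(W{\left(2 \right)},E{\left(6 - 0 \right)} \right)}} = \frac{1}{2 \cdot 2 \left(1 - 316\right)} = \frac{1}{2 \cdot 2 \left(-315\right)} = \frac{1}{-1260} = - \frac{1}{1260}$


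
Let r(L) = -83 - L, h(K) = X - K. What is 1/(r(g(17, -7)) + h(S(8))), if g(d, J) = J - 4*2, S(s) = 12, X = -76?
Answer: -1/156 ≈ -0.0064103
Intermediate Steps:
g(d, J) = -8 + J (g(d, J) = J - 8 = -8 + J)
h(K) = -76 - K
1/(r(g(17, -7)) + h(S(8))) = 1/((-83 - (-8 - 7)) + (-76 - 1*12)) = 1/((-83 - 1*(-15)) + (-76 - 12)) = 1/((-83 + 15) - 88) = 1/(-68 - 88) = 1/(-156) = -1/156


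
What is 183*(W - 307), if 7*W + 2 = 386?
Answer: -322995/7 ≈ -46142.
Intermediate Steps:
W = 384/7 (W = -2/7 + (⅐)*386 = -2/7 + 386/7 = 384/7 ≈ 54.857)
183*(W - 307) = 183*(384/7 - 307) = 183*(-1765/7) = -322995/7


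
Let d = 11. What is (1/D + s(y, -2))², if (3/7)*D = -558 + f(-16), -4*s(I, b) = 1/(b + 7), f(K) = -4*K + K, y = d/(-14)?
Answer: 14641/5664400 ≈ 0.0025847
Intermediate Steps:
y = -11/14 (y = 11/(-14) = 11*(-1/14) = -11/14 ≈ -0.78571)
f(K) = -3*K
s(I, b) = -1/(4*(7 + b)) (s(I, b) = -1/(4*(b + 7)) = -1/(4*(7 + b)))
D = -1190 (D = 7*(-558 - 3*(-16))/3 = 7*(-558 + 48)/3 = (7/3)*(-510) = -1190)
(1/D + s(y, -2))² = (1/(-1190) - 1/(28 + 4*(-2)))² = (-1/1190 - 1/(28 - 8))² = (-1/1190 - 1/20)² = (-121/2380)² = 14641/5664400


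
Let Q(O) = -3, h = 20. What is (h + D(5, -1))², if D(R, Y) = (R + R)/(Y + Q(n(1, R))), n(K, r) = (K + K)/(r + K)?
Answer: 1225/4 ≈ 306.25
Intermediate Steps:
n(K, r) = 2*K/(K + r) (n(K, r) = (2*K)/(K + r) = 2*K/(K + r))
D(R, Y) = 2*R/(-3 + Y) (D(R, Y) = (R + R)/(Y - 3) = (2*R)/(-3 + Y) = 2*R/(-3 + Y))
(h + D(5, -1))² = (20 + 2*5/(-3 - 1))² = (20 + 2*5/(-4))² = (20 + 2*5*(-¼))² = (20 - 5/2)² = (35/2)² = 1225/4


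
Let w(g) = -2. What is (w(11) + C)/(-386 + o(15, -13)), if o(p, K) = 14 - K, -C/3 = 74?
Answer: 224/359 ≈ 0.62396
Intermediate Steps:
C = -222 (C = -3*74 = -222)
(w(11) + C)/(-386 + o(15, -13)) = (-2 - 222)/(-386 + (14 - 1*(-13))) = -224/(-386 + (14 + 13)) = -224/(-386 + 27) = -224/(-359) = -224*(-1/359) = 224/359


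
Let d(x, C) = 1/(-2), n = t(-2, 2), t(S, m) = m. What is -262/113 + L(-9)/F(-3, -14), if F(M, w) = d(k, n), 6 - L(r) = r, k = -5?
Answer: -3652/113 ≈ -32.319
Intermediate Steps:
L(r) = 6 - r
n = 2
d(x, C) = -1/2
F(M, w) = -1/2
-262/113 + L(-9)/F(-3, -14) = -262/113 + (6 - 1*(-9))/(-1/2) = -262*1/113 + (6 + 9)*(-2) = -262/113 + 15*(-2) = -262/113 - 30 = -3652/113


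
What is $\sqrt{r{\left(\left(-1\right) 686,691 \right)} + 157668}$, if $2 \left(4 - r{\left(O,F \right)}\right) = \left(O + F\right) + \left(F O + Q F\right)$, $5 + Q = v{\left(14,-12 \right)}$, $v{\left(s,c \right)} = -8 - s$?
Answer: $\sqrt{404011} \approx 635.62$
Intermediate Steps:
$Q = -27$ ($Q = -5 - 22 = -27$)
$r{\left(O,F \right)} = 4 + 13 F - \frac{O}{2} - \frac{F O}{2}$ ($r{\left(O,F \right)} = 4 - \frac{\left(O + F\right) + \left(F O - 27 F\right)}{2} = 4 - \frac{\left(F + O\right) + \left(- 27 F + F O\right)}{2} = 4 - \frac{O - 26 F + F O}{2} = 4 - \left(\frac{O}{2} - 13 F + \frac{F O}{2}\right) = 4 + 13 F - \frac{O}{2} - \frac{F O}{2}$)
$\sqrt{r{\left(\left(-1\right) 686,691 \right)} + 157668} = \sqrt{\left(4 + 13 \cdot 691 - \frac{\left(-1\right) 686}{2} - \frac{691 \left(\left(-1\right) 686\right)}{2}\right) + 157668} = \sqrt{\left(4 + 8983 - -343 - \frac{691}{2} \left(-686\right)\right) + 157668} = \sqrt{\left(4 + 8983 + 343 + 237013\right) + 157668} = \sqrt{246343 + 157668} = \sqrt{404011}$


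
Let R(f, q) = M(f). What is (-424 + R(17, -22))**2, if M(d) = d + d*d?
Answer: 13924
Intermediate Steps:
M(d) = d + d**2
R(f, q) = f*(1 + f)
(-424 + R(17, -22))**2 = (-424 + 17*(1 + 17))**2 = (-424 + 17*18)**2 = (-424 + 306)**2 = (-118)**2 = 13924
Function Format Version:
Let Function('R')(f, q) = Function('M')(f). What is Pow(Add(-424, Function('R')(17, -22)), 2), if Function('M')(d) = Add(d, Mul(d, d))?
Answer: 13924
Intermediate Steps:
Function('M')(d) = Add(d, Pow(d, 2))
Function('R')(f, q) = Mul(f, Add(1, f))
Pow(Add(-424, Function('R')(17, -22)), 2) = Pow(Add(-424, Mul(17, Add(1, 17))), 2) = Pow(Add(-424, Mul(17, 18)), 2) = Pow(Add(-424, 306), 2) = Pow(-118, 2) = 13924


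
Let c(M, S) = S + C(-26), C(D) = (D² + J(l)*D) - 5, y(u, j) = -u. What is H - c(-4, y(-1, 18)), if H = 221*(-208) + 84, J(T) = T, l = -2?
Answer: -46608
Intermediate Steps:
C(D) = -5 + D² - 2*D (C(D) = (D² - 2*D) - 5 = -5 + D² - 2*D)
c(M, S) = 723 + S (c(M, S) = S + (-5 + (-26)² - 2*(-26)) = S + (-5 + 676 + 52) = S + 723 = 723 + S)
H = -45884 (H = -45968 + 84 = -45884)
H - c(-4, y(-1, 18)) = -45884 - (723 - 1*(-1)) = -45884 - (723 + 1) = -45884 - 1*724 = -45884 - 724 = -46608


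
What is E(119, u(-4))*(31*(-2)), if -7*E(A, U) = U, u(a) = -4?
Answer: -248/7 ≈ -35.429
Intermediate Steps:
E(A, U) = -U/7
E(119, u(-4))*(31*(-2)) = (-1/7*(-4))*(31*(-2)) = (4/7)*(-62) = -248/7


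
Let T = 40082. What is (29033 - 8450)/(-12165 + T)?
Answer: 20583/27917 ≈ 0.73729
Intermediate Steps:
(29033 - 8450)/(-12165 + T) = (29033 - 8450)/(-12165 + 40082) = 20583/27917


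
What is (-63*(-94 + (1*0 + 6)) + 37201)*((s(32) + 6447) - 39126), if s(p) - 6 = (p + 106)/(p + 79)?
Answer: -51672506975/37 ≈ -1.3966e+9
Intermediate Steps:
s(p) = 6 + (106 + p)/(79 + p) (s(p) = 6 + (p + 106)/(p + 79) = 6 + (106 + p)/(79 + p))
(-63*(-94 + (1*0 + 6)) + 37201)*((s(32) + 6447) - 39126) = (-63*(-94 + (1*0 + 6)) + 37201)*(((580 + 7*32)/(79 + 32) + 6447) - 39126) = (-63*(-94 + (0 + 6)) + 37201)*(((580 + 224)/111 + 6447) - 39126) = (-63*(-94 + 6) + 37201)*(((1/111)*804 + 6447) - 39126) = (-63*(-88) + 37201)*((268/37 + 6447) - 39126) = (5544 + 37201)*(238807/37 - 39126) = 42745*(-1208855/37) = -51672506975/37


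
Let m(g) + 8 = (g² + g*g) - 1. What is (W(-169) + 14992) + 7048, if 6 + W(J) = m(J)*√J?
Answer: 22034 + 742469*I ≈ 22034.0 + 7.4247e+5*I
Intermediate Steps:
m(g) = -9 + 2*g² (m(g) = -8 + ((g² + g*g) - 1) = -8 + ((g² + g²) - 1) = -8 + (2*g² - 1) = -8 + (-1 + 2*g²) = -9 + 2*g²)
W(J) = -6 + √J*(-9 + 2*J²) (W(J) = -6 + (-9 + 2*J²)*√J = -6 + √J*(-9 + 2*J²))
(W(-169) + 14992) + 7048 = ((-6 + √(-169)*(-9 + 2*(-169)²)) + 14992) + 7048 = ((-6 + (13*I)*(-9 + 2*28561)) + 14992) + 7048 = ((-6 + (13*I)*(-9 + 57122)) + 14992) + 7048 = ((-6 + (13*I)*57113) + 14992) + 7048 = ((-6 + 742469*I) + 14992) + 7048 = (14986 + 742469*I) + 7048 = 22034 + 742469*I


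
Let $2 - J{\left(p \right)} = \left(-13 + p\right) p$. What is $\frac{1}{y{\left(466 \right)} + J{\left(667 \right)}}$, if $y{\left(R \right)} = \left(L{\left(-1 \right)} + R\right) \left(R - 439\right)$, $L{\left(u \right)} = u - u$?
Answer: $- \frac{1}{423634} \approx -2.3605 \cdot 10^{-6}$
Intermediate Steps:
$L{\left(u \right)} = 0$
$J{\left(p \right)} = 2 - p \left(-13 + p\right)$ ($J{\left(p \right)} = 2 - \left(-13 + p\right) p = 2 - p \left(-13 + p\right)$)
$y{\left(R \right)} = R \left(-439 + R\right)$ ($y{\left(R \right)} = \left(0 + R\right) \left(R - 439\right) = R \left(-439 + R\right)$)
$\frac{1}{y{\left(466 \right)} + J{\left(667 \right)}} = \frac{1}{466 \left(-439 + 466\right) + \left(2 - 667^{2} + 13 \cdot 667\right)} = \frac{1}{466 \cdot 27 + \left(2 - 444889 + 8671\right)} = \frac{1}{12582 + \left(2 - 444889 + 8671\right)} = \frac{1}{12582 - 436216} = \frac{1}{-423634} = - \frac{1}{423634}$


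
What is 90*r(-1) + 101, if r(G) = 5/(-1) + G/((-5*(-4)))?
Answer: -707/2 ≈ -353.50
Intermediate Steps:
r(G) = -5 + G/20 (r(G) = 5*(-1) + G/20 = -5 + G*(1/20) = -5 + G/20)
90*r(-1) + 101 = 90*(-5 + (1/20)*(-1)) + 101 = 90*(-5 - 1/20) + 101 = 90*(-101/20) + 101 = -909/2 + 101 = -707/2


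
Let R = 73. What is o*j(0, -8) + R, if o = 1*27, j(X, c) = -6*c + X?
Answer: 1369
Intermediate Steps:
j(X, c) = X - 6*c
o = 27
o*j(0, -8) + R = 27*(0 - 6*(-8)) + 73 = 27*(0 + 48) + 73 = 27*48 + 73 = 1296 + 73 = 1369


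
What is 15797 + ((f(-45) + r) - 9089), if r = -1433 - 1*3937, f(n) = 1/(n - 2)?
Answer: 62885/47 ≈ 1338.0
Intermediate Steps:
f(n) = 1/(-2 + n)
r = -5370 (r = -1433 - 3937 = -5370)
15797 + ((f(-45) + r) - 9089) = 15797 + ((1/(-2 - 45) - 5370) - 9089) = 15797 + ((1/(-47) - 5370) - 9089) = 15797 + ((-1/47 - 5370) - 9089) = 15797 + (-252391/47 - 9089) = 15797 - 679574/47 = 62885/47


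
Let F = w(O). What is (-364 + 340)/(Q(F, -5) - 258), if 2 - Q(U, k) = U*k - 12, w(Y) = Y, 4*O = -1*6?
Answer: 48/503 ≈ 0.095427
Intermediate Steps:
O = -3/2 (O = (-1*6)/4 = (¼)*(-6) = -3/2 ≈ -1.5000)
F = -3/2 ≈ -1.5000
Q(U, k) = 14 - U*k (Q(U, k) = 2 - (U*k - 12) = 2 - (-12 + U*k) = 2 + (12 - U*k) = 14 - U*k)
(-364 + 340)/(Q(F, -5) - 258) = (-364 + 340)/((14 - 1*(-3/2)*(-5)) - 258) = -24/((14 - 15/2) - 258) = -24/(13/2 - 258) = -24/(-503/2) = -24*(-2/503) = 48/503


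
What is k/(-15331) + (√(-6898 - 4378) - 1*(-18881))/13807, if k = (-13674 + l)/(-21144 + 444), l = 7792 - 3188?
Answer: 599179221821/438167492190 + 2*I*√2819/13807 ≈ 1.3675 + 0.0076909*I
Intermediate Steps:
l = 4604
k = 907/2070 (k = (-13674 + 4604)/(-21144 + 444) = -9070/(-20700) = -9070*(-1/20700) = 907/2070 ≈ 0.43816)
k/(-15331) + (√(-6898 - 4378) - 1*(-18881))/13807 = (907/2070)/(-15331) + (√(-6898 - 4378) - 1*(-18881))/13807 = (907/2070)*(-1/15331) + (√(-11276) + 18881)*(1/13807) = -907/31735170 + (2*I*√2819 + 18881)*(1/13807) = -907/31735170 + (18881 + 2*I*√2819)*(1/13807) = -907/31735170 + (18881/13807 + 2*I*√2819/13807) = 599179221821/438167492190 + 2*I*√2819/13807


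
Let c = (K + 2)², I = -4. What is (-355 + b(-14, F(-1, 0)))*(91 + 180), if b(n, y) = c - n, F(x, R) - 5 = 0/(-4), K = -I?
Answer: -82655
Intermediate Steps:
K = 4 (K = -1*(-4) = 4)
c = 36 (c = (4 + 2)² = 6² = 36)
F(x, R) = 5 (F(x, R) = 5 + 0/(-4) = 5 + 0*(-¼) = 5 + 0 = 5)
b(n, y) = 36 - n
(-355 + b(-14, F(-1, 0)))*(91 + 180) = (-355 + (36 - 1*(-14)))*(91 + 180) = (-355 + (36 + 14))*271 = (-355 + 50)*271 = -305*271 = -82655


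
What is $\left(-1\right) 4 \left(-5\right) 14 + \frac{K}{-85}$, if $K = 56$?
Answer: $\frac{23744}{85} \approx 279.34$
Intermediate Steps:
$\left(-1\right) 4 \left(-5\right) 14 + \frac{K}{-85} = \left(-1\right) 4 \left(-5\right) 14 + \frac{56}{-85} = \left(-4\right) \left(-5\right) 14 + 56 \left(- \frac{1}{85}\right) = 20 \cdot 14 - \frac{56}{85} = 280 - \frac{56}{85} = \frac{23744}{85}$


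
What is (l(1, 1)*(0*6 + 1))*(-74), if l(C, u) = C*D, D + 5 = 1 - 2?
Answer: 444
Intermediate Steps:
D = -6 (D = -5 + (1 - 2) = -5 - 1 = -6)
l(C, u) = -6*C (l(C, u) = C*(-6) = -6*C)
(l(1, 1)*(0*6 + 1))*(-74) = ((-6*1)*(0*6 + 1))*(-74) = -6*(0 + 1)*(-74) = -6*1*(-74) = -6*(-74) = 444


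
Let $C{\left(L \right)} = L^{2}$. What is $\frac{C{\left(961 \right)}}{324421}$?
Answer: $\frac{923521}{324421} \approx 2.8467$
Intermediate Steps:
$\frac{C{\left(961 \right)}}{324421} = \frac{961^{2}}{324421} = 923521 \cdot \frac{1}{324421} = \frac{923521}{324421}$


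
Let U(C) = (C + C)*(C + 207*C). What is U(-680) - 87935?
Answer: 192270465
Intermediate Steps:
U(C) = 416*C**2 (U(C) = (2*C)*(208*C) = 416*C**2)
U(-680) - 87935 = 416*(-680)**2 - 87935 = 416*462400 - 87935 = 192358400 - 87935 = 192270465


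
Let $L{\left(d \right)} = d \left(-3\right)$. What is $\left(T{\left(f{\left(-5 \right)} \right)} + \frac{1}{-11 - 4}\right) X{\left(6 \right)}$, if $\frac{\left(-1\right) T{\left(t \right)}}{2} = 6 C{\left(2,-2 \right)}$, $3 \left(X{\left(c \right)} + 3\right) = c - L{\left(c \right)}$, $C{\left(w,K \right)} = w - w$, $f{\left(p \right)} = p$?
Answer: $- \frac{1}{3} \approx -0.33333$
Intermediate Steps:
$L{\left(d \right)} = - 3 d$
$C{\left(w,K \right)} = 0$
$X{\left(c \right)} = -3 + \frac{4 c}{3}$ ($X{\left(c \right)} = -3 + \frac{c - - 3 c}{3} = -3 + \frac{c + 3 c}{3} = -3 + \frac{4 c}{3}$)
$T{\left(t \right)} = 0$ ($T{\left(t \right)} = - 2 \cdot 6 \cdot 0 = \left(-2\right) 0 = 0$)
$\left(T{\left(f{\left(-5 \right)} \right)} + \frac{1}{-11 - 4}\right) X{\left(6 \right)} = \left(0 + \frac{1}{-11 - 4}\right) \left(-3 + \frac{4}{3} \cdot 6\right) = \left(0 + \frac{1}{-15}\right) \left(-3 + 8\right) = \left(0 - \frac{1}{15}\right) 5 = \left(- \frac{1}{15}\right) 5 = - \frac{1}{3}$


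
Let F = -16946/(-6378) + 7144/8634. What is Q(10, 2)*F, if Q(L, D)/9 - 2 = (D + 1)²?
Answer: 527659539/1529657 ≈ 344.95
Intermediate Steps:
Q(L, D) = 18 + 9*(1 + D)² (Q(L, D) = 18 + 9*(D + 1)² = 18 + 9*(1 + D)²)
F = 15989683/4588971 (F = -16946*(-1/6378) + 7144*(1/8634) = 8473/3189 + 3572/4317 = 15989683/4588971 ≈ 3.4844)
Q(10, 2)*F = (18 + 9*(1 + 2)²)*(15989683/4588971) = (18 + 9*3²)*(15989683/4588971) = (18 + 9*9)*(15989683/4588971) = (18 + 81)*(15989683/4588971) = 99*(15989683/4588971) = 527659539/1529657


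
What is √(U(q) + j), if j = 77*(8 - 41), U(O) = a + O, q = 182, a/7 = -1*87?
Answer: 2*I*√742 ≈ 54.479*I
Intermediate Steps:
a = -609 (a = 7*(-1*87) = 7*(-87) = -609)
U(O) = -609 + O
j = -2541 (j = 77*(-33) = -2541)
√(U(q) + j) = √((-609 + 182) - 2541) = √(-427 - 2541) = √(-2968) = 2*I*√742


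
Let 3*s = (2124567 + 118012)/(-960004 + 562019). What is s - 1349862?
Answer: -1611676726789/1193955 ≈ -1.3499e+6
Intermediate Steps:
s = -2242579/1193955 (s = ((2124567 + 118012)/(-960004 + 562019))/3 = (2242579/(-397985))/3 = (2242579*(-1/397985))/3 = (1/3)*(-2242579/397985) = -2242579/1193955 ≈ -1.8783)
s - 1349862 = -2242579/1193955 - 1349862 = -1611676726789/1193955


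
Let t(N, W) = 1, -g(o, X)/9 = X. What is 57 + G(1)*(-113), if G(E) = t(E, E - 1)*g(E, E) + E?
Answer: 961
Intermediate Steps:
g(o, X) = -9*X
G(E) = -8*E (G(E) = 1*(-9*E) + E = -9*E + E = -8*E)
57 + G(1)*(-113) = 57 - 8*1*(-113) = 57 - 8*(-113) = 57 + 904 = 961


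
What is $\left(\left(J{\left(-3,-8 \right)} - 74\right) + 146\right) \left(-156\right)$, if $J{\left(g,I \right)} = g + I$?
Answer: $-9516$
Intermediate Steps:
$J{\left(g,I \right)} = I + g$
$\left(\left(J{\left(-3,-8 \right)} - 74\right) + 146\right) \left(-156\right) = \left(\left(\left(-8 - 3\right) - 74\right) + 146\right) \left(-156\right) = \left(\left(-11 - 74\right) + 146\right) \left(-156\right) = \left(-85 + 146\right) \left(-156\right) = 61 \left(-156\right) = -9516$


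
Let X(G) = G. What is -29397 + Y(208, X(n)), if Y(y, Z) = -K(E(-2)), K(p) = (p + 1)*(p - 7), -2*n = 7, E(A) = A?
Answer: -29406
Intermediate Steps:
n = -7/2 (n = -1/2*7 = -7/2 ≈ -3.5000)
K(p) = (1 + p)*(-7 + p)
Y(y, Z) = -9 (Y(y, Z) = -(-7 + (-2)**2 - 6*(-2)) = -(-7 + 4 + 12) = -1*9 = -9)
-29397 + Y(208, X(n)) = -29397 - 9 = -29406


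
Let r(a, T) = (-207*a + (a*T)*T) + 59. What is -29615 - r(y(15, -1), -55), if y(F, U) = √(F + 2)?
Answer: -29674 - 2818*√17 ≈ -41293.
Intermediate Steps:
y(F, U) = √(2 + F)
r(a, T) = 59 - 207*a + a*T² (r(a, T) = (-207*a + (T*a)*T) + 59 = (-207*a + a*T²) + 59 = 59 - 207*a + a*T²)
-29615 - r(y(15, -1), -55) = -29615 - (59 - 207*√(2 + 15) + √(2 + 15)*(-55)²) = -29615 - (59 - 207*√17 + √17*3025) = -29615 - (59 - 207*√17 + 3025*√17) = -29615 - (59 + 2818*√17) = -29615 + (-59 - 2818*√17) = -29674 - 2818*√17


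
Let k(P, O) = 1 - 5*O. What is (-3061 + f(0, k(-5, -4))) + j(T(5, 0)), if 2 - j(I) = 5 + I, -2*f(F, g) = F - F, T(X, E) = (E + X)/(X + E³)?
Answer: -3065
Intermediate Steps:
T(X, E) = (E + X)/(X + E³)
f(F, g) = 0 (f(F, g) = -(F - F)/2 = -½*0 = 0)
j(I) = -3 - I (j(I) = 2 - (5 + I) = 2 + (-5 - I) = -3 - I)
(-3061 + f(0, k(-5, -4))) + j(T(5, 0)) = (-3061 + 0) + (-3 - (0 + 5)/(5 + 0³)) = -3061 + (-3 - 5/(5 + 0)) = -3061 + (-3 - 5/5) = -3061 + (-3 - 1*1) = -3061 + (-3 - 1) = -3061 - 4 = -3065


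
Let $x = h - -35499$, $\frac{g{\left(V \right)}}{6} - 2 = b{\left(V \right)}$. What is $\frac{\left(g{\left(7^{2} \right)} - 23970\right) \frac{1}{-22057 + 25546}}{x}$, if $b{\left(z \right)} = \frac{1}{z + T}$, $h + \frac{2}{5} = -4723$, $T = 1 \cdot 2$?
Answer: $- \frac{1018210}{4563482907} \approx -0.00022312$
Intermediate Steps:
$T = 2$
$h = - \frac{23617}{5}$ ($h = - \frac{2}{5} - 4723 = - \frac{23617}{5} \approx -4723.4$)
$b{\left(z \right)} = \frac{1}{2 + z}$ ($b{\left(z \right)} = \frac{1}{z + 2} = \frac{1}{2 + z}$)
$g{\left(V \right)} = 12 + \frac{6}{2 + V}$
$x = \frac{153878}{5}$ ($x = - \frac{23617}{5} - -35499 = - \frac{23617}{5} + 35499 = \frac{153878}{5} \approx 30776.0$)
$\frac{\left(g{\left(7^{2} \right)} - 23970\right) \frac{1}{-22057 + 25546}}{x} = \frac{\left(\frac{6 \left(5 + 2 \cdot 7^{2}\right)}{2 + 7^{2}} - 23970\right) \frac{1}{-22057 + 25546}}{\frac{153878}{5}} = \frac{\frac{6 \left(5 + 2 \cdot 49\right)}{2 + 49} - 23970}{3489} \cdot \frac{5}{153878} = \left(\frac{6 \left(5 + 98\right)}{51} - 23970\right) \frac{1}{3489} \cdot \frac{5}{153878} = \left(6 \cdot \frac{1}{51} \cdot 103 - 23970\right) \frac{1}{3489} \cdot \frac{5}{153878} = \left(\frac{206}{17} - 23970\right) \frac{1}{3489} \cdot \frac{5}{153878} = \left(- \frac{407284}{17}\right) \frac{1}{3489} \cdot \frac{5}{153878} = \left(- \frac{407284}{59313}\right) \frac{5}{153878} = - \frac{1018210}{4563482907}$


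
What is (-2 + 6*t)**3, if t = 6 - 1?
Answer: 21952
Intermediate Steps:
t = 5
(-2 + 6*t)**3 = (-2 + 6*5)**3 = (-2 + 30)**3 = 28**3 = 21952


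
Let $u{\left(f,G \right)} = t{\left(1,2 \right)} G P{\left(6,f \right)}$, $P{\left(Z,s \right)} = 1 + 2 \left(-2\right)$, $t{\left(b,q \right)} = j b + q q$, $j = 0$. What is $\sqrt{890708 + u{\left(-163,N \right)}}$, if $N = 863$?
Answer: $4 \sqrt{55022} \approx 938.27$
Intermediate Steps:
$t{\left(b,q \right)} = q^{2}$ ($t{\left(b,q \right)} = 0 b + q q = 0 + q^{2} = q^{2}$)
$P{\left(Z,s \right)} = -3$ ($P{\left(Z,s \right)} = 1 - 4 = -3$)
$u{\left(f,G \right)} = - 12 G$ ($u{\left(f,G \right)} = 2^{2} G \left(-3\right) = 4 G \left(-3\right) = - 12 G$)
$\sqrt{890708 + u{\left(-163,N \right)}} = \sqrt{890708 - 10356} = \sqrt{880352} = 4 \sqrt{55022}$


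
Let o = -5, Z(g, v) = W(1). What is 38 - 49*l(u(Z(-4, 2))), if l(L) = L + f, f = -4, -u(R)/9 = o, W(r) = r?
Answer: -1971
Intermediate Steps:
Z(g, v) = 1
u(R) = 45 (u(R) = -9*(-5) = 45)
l(L) = -4 + L (l(L) = L - 4 = -4 + L)
38 - 49*l(u(Z(-4, 2))) = 38 - 49*(-4 + 45) = 38 - 49*41 = 38 - 2009 = -1971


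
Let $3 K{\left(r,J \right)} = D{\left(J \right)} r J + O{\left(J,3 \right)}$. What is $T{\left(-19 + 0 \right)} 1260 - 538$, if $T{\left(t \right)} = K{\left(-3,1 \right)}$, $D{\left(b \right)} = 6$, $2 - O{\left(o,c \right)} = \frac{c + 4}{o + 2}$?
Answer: $-8238$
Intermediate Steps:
$O{\left(o,c \right)} = 2 - \frac{4 + c}{2 + o}$ ($O{\left(o,c \right)} = 2 - \frac{c + 4}{o + 2} = 2 - \frac{4 + c}{2 + o}$)
$K{\left(r,J \right)} = 2 J r + \frac{-3 + 2 J}{3 \left(2 + J\right)}$ ($K{\left(r,J \right)} = \frac{6 r J + \frac{\left(-1\right) 3 + 2 J}{2 + J}}{3} = \frac{6 J r + \frac{-3 + 2 J}{2 + J}}{3} = \frac{\frac{-3 + 2 J}{2 + J} + 6 J r}{3} = 2 J r + \frac{-3 + 2 J}{3 \left(2 + J\right)}$)
$T{\left(t \right)} = - \frac{55}{9}$ ($T{\left(t \right)} = \frac{-3 + 2 \cdot 1 + 6 \cdot 1 \left(-3\right) \left(2 + 1\right)}{3 \left(2 + 1\right)} = \frac{-3 + 2 + 6 \cdot 1 \left(-3\right) 3}{3 \cdot 3} = \frac{1}{3} \cdot \frac{1}{3} \left(-3 + 2 - 54\right) = \frac{1}{3} \cdot \frac{1}{3} \left(-55\right) = - \frac{55}{9}$)
$T{\left(-19 + 0 \right)} 1260 - 538 = \left(- \frac{55}{9}\right) 1260 - 538 = -7700 - 538 = -8238$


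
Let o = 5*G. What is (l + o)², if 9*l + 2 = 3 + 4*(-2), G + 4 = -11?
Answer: 465124/81 ≈ 5742.3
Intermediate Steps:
G = -15 (G = -4 - 11 = -15)
l = -7/9 (l = -2/9 + (3 + 4*(-2))/9 = -2/9 + (3 - 8)/9 = -2/9 + (⅑)*(-5) = -2/9 - 5/9 = -7/9 ≈ -0.77778)
o = -75 (o = 5*(-15) = -75)
(l + o)² = (-7/9 - 75)² = (-682/9)² = 465124/81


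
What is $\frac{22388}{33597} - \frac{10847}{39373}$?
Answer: $\frac{517056065}{1322814681} \approx 0.39088$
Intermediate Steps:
$\frac{22388}{33597} - \frac{10847}{39373} = \frac{517056065}{1322814681}$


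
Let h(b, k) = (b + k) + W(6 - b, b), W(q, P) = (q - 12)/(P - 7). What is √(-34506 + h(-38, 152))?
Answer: 2*I*√1934590/15 ≈ 185.45*I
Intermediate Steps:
W(q, P) = (-12 + q)/(-7 + P)
h(b, k) = b + k + (-6 - b)/(-7 + b) (h(b, k) = (b + k) + (-12 + (6 - b))/(-7 + b) = (b + k) + (-6 - b)/(-7 + b) = b + k + (-6 - b)/(-7 + b))
√(-34506 + h(-38, 152)) = √(-34506 + (-6 - 1*(-38) + (-7 - 38)*(-38 + 152))/(-7 - 38)) = √(-34506 + (-6 + 38 - 45*114)/(-45)) = √(-34506 - (-6 + 38 - 5130)/45) = √(-34506 - 1/45*(-5098)) = √(-34506 + 5098/45) = √(-1547672/45) = 2*I*√1934590/15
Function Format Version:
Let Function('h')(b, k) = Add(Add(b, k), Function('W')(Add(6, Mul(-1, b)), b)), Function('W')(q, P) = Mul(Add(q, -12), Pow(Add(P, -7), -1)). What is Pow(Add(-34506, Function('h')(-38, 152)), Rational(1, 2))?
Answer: Mul(Rational(2, 15), I, Pow(1934590, Rational(1, 2))) ≈ Mul(185.45, I)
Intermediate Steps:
Function('W')(q, P) = Mul(Pow(Add(-7, P), -1), Add(-12, q)) (Function('W')(q, P) = Mul(Add(-12, q), Pow(Add(-7, P), -1)) = Mul(Pow(Add(-7, P), -1), Add(-12, q)))
Function('h')(b, k) = Add(b, k, Mul(Pow(Add(-7, b), -1), Add(-6, Mul(-1, b)))) (Function('h')(b, k) = Add(Add(b, k), Mul(Pow(Add(-7, b), -1), Add(-12, Add(6, Mul(-1, b))))) = Add(Add(b, k), Mul(Pow(Add(-7, b), -1), Add(-6, Mul(-1, b)))) = Add(b, k, Mul(Pow(Add(-7, b), -1), Add(-6, Mul(-1, b)))))
Pow(Add(-34506, Function('h')(-38, 152)), Rational(1, 2)) = Pow(Add(-34506, Mul(Pow(Add(-7, -38), -1), Add(-6, Mul(-1, -38), Mul(Add(-7, -38), Add(-38, 152))))), Rational(1, 2)) = Pow(Add(-34506, Mul(Pow(-45, -1), Add(-6, 38, Mul(-45, 114)))), Rational(1, 2)) = Pow(Add(-34506, Mul(Rational(-1, 45), Add(-6, 38, -5130))), Rational(1, 2)) = Pow(Add(-34506, Mul(Rational(-1, 45), -5098)), Rational(1, 2)) = Pow(Add(-34506, Rational(5098, 45)), Rational(1, 2)) = Pow(Rational(-1547672, 45), Rational(1, 2)) = Mul(Rational(2, 15), I, Pow(1934590, Rational(1, 2)))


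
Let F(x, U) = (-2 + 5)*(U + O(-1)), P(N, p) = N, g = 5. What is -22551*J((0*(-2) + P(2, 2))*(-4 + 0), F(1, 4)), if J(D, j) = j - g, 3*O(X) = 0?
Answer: -157857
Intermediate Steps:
O(X) = 0 (O(X) = (1/3)*0 = 0)
F(x, U) = 3*U (F(x, U) = (-2 + 5)*(U + 0) = 3*U)
J(D, j) = -5 + j (J(D, j) = j - 1*5 = j - 5 = -5 + j)
-22551*J((0*(-2) + P(2, 2))*(-4 + 0), F(1, 4)) = -22551*(-5 + 3*4) = -22551*(-5 + 12) = -22551*7 = -157857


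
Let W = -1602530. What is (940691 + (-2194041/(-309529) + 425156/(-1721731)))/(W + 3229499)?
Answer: 1381052429224712/2388577278345337 ≈ 0.57819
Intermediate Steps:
(940691 + (-2194041/(-309529) + 425156/(-1721731)))/(W + 3229499) = (940691 + (-2194041/(-309529) + 425156/(-1721731)))/(-1602530 + 3229499) = (940691 + (-2194041*(-1/309529) + 425156*(-1/1721731)))/1626969 = (940691 + (2194041/309529 - 425156/1721731))*(1/1626969) = (940691 + 30131820607/4404344419)*(1/1626969) = (4143157287674136/4404344419)*(1/1626969) = 1381052429224712/2388577278345337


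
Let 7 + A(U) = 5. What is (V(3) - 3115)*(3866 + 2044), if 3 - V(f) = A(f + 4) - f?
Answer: -18362370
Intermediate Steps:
A(U) = -2 (A(U) = -7 + 5 = -2)
V(f) = 5 + f (V(f) = 3 - (-2 - f) = 3 + (2 + f) = 5 + f)
(V(3) - 3115)*(3866 + 2044) = ((5 + 3) - 3115)*(3866 + 2044) = (8 - 3115)*5910 = -3107*5910 = -18362370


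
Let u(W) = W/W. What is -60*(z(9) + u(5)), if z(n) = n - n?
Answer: -60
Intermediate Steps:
z(n) = 0
u(W) = 1
-60*(z(9) + u(5)) = -60*(0 + 1) = -60*1 = -60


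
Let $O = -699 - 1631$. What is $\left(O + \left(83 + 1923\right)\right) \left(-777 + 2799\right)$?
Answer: $-655128$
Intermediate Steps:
$O = -2330$ ($O = -699 - 1631 = -2330$)
$\left(O + \left(83 + 1923\right)\right) \left(-777 + 2799\right) = \left(-2330 + \left(83 + 1923\right)\right) \left(-777 + 2799\right) = \left(-2330 + 2006\right) 2022 = \left(-324\right) 2022 = -655128$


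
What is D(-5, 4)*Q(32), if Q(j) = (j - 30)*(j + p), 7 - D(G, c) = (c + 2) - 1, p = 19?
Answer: 204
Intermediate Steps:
D(G, c) = 6 - c (D(G, c) = 7 - ((c + 2) - 1) = 7 - ((2 + c) - 1) = 7 - (1 + c) = 7 + (-1 - c) = 6 - c)
Q(j) = (-30 + j)*(19 + j) (Q(j) = (j - 30)*(j + 19) = (-30 + j)*(19 + j))
D(-5, 4)*Q(32) = (6 - 1*4)*(-570 + 32**2 - 11*32) = (6 - 4)*(-570 + 1024 - 352) = 2*102 = 204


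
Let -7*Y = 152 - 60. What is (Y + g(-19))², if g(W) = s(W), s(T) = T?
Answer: 50625/49 ≈ 1033.2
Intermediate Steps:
g(W) = W
Y = -92/7 (Y = -(152 - 60)/7 = -⅐*92 = -92/7 ≈ -13.143)
(Y + g(-19))² = (-92/7 - 19)² = (-225/7)² = 50625/49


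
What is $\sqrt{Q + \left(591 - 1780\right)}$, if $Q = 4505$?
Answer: $2 \sqrt{829} \approx 57.585$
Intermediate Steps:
$\sqrt{Q + \left(591 - 1780\right)} = \sqrt{4505 + \left(591 - 1780\right)} = \sqrt{4505 - 1189} = \sqrt{3316} = 2 \sqrt{829}$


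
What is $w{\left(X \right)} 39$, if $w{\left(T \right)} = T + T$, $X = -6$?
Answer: $-468$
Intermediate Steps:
$w{\left(T \right)} = 2 T$
$w{\left(X \right)} 39 = 2 \left(-6\right) 39 = \left(-12\right) 39 = -468$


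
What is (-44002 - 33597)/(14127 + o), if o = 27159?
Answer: -77599/41286 ≈ -1.8795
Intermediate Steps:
(-44002 - 33597)/(14127 + o) = (-44002 - 33597)/(14127 + 27159) = -77599/41286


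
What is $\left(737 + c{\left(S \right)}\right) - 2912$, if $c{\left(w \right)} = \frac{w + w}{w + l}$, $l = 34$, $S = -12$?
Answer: $- \frac{23937}{11} \approx -2176.1$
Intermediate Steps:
$c{\left(w \right)} = \frac{2 w}{34 + w}$ ($c{\left(w \right)} = \frac{w + w}{w + 34} = \frac{2 w}{34 + w}$)
$\left(737 + c{\left(S \right)}\right) - 2912 = \left(737 + 2 \left(-12\right) \frac{1}{34 - 12}\right) - 2912 = \left(737 + 2 \left(-12\right) \frac{1}{22}\right) - 2912 = \left(737 - \frac{12}{11}\right) - 2912 = \frac{8095}{11} - 2912 = - \frac{23937}{11}$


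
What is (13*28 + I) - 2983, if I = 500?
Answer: -2119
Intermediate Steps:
(13*28 + I) - 2983 = (13*28 + 500) - 2983 = (364 + 500) - 2983 = 864 - 2983 = -2119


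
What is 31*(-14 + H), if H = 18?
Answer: 124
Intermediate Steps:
31*(-14 + H) = 31*(-14 + 18) = 31*4 = 124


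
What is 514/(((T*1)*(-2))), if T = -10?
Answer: 257/10 ≈ 25.700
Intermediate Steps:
514/(((T*1)*(-2))) = 514/((-10*1*(-2))) = 514/((-10*(-2))) = 514/20 = 514*(1/20) = 257/10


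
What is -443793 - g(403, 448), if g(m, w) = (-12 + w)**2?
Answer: -633889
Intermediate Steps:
-443793 - g(403, 448) = -443793 - (-12 + 448)**2 = -443793 - 1*436**2 = -443793 - 1*190096 = -443793 - 190096 = -633889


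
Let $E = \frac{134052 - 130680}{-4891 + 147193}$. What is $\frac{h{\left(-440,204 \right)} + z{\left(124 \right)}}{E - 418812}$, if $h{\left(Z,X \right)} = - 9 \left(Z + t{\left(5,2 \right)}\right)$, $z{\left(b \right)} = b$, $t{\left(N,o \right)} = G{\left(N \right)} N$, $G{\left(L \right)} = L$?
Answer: $- \frac{91523903}{9932963642} \approx -0.0092142$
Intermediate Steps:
$E = \frac{562}{23717}$ ($E = \frac{3372}{142302} = 3372 \cdot \frac{1}{142302} = \frac{562}{23717} \approx 0.023696$)
$t{\left(N,o \right)} = N^{2}$ ($t{\left(N,o \right)} = N N = N^{2}$)
$h{\left(Z,X \right)} = -225 - 9 Z$ ($h{\left(Z,X \right)} = - 9 \left(Z + 5^{2}\right) = - 9 \left(Z + 25\right) = - 9 \left(25 + Z\right) = -225 - 9 Z$)
$\frac{h{\left(-440,204 \right)} + z{\left(124 \right)}}{E - 418812} = \frac{\left(-225 - -3960\right) + 124}{\frac{562}{23717} - 418812} = \frac{\left(-225 + 3960\right) + 124}{- \frac{9932963642}{23717}} = \left(3735 + 124\right) \left(- \frac{23717}{9932963642}\right) = 3859 \left(- \frac{23717}{9932963642}\right) = - \frac{91523903}{9932963642}$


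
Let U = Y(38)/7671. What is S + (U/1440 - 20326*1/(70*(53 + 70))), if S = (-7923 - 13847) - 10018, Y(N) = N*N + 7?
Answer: -100784054512811/3170270880 ≈ -31790.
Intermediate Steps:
Y(N) = 7 + N**2 (Y(N) = N**2 + 7 = 7 + N**2)
U = 1451/7671 (U = (7 + 38**2)/7671 = (7 + 1444)*(1/7671) = 1451*(1/7671) = 1451/7671 ≈ 0.18915)
S = -31788 (S = -21770 - 10018 = -31788)
S + (U/1440 - 20326*1/(70*(53 + 70))) = -31788 + ((1451/7671)/1440 - 20326*1/(70*(53 + 70))) = -31788 + ((1451/7671)*(1/1440) - 20326/(70*123)) = -31788 + (1451/11046240 - 20326/8610) = -31788 + (1451/11046240 - 20326*1/8610) = -31788 + (1451/11046240 - 10163/4305) = -31788 - 7483779371/3170270880 = -100784054512811/3170270880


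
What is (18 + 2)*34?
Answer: 680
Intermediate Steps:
(18 + 2)*34 = 20*34 = 680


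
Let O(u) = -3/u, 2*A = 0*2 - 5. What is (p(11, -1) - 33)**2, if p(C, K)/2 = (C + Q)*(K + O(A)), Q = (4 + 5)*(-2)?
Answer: 32041/25 ≈ 1281.6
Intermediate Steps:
A = -5/2 (A = (0*2 - 5)/2 = (0 - 5)/2 = (1/2)*(-5) = -5/2 ≈ -2.5000)
Q = -18 (Q = 9*(-2) = -18)
p(C, K) = 2*(-18 + C)*(6/5 + K) (p(C, K) = 2*((C - 18)*(K - 3/(-5/2))) = 2*((-18 + C)*(K - 3*(-2/5))) = 2*((-18 + C)*(K + 6/5)) = 2*((-18 + C)*(6/5 + K)) = 2*(-18 + C)*(6/5 + K))
(p(11, -1) - 33)**2 = ((-216/5 - 36*(-1) + (12/5)*11 + 2*11*(-1)) - 33)**2 = ((-216/5 + 36 + 132/5 - 22) - 33)**2 = (-14/5 - 33)**2 = (-179/5)**2 = 32041/25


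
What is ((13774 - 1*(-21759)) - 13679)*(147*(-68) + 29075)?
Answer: 416952466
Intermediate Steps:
((13774 - 1*(-21759)) - 13679)*(147*(-68) + 29075) = ((13774 + 21759) - 13679)*(-9996 + 29075) = (35533 - 13679)*19079 = 21854*19079 = 416952466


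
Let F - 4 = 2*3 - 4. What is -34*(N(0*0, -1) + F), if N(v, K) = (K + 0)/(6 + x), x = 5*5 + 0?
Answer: -6290/31 ≈ -202.90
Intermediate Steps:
F = 6 (F = 4 + (2*3 - 4) = 4 + (6 - 4) = 4 + 2 = 6)
x = 25 (x = 25 + 0 = 25)
N(v, K) = K/31 (N(v, K) = (K + 0)/(6 + 25) = K/31)
-34*(N(0*0, -1) + F) = -34*((1/31)*(-1) + 6) = -34*(-1/31 + 6) = -34*185/31 = -6290/31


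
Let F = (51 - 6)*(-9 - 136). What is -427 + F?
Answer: -6952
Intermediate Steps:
F = -6525 (F = 45*(-145) = -6525)
-427 + F = -427 - 6525 = -6952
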